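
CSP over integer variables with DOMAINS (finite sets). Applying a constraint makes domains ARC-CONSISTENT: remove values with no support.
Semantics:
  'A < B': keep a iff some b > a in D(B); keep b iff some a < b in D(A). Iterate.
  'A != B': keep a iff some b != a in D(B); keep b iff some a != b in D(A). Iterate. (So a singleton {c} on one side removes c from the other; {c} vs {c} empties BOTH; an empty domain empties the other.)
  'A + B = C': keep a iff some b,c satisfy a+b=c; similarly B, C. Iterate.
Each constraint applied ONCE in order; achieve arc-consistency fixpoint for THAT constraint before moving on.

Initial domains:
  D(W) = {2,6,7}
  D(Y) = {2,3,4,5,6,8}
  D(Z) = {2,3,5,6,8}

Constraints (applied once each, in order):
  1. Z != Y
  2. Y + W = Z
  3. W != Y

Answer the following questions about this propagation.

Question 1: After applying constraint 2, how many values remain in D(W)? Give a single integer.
Answer: 2

Derivation:
Constraint 1 (Z != Y) on D(Z)={2,3,5,6,8} D(Y)={2,3,4,5,6,8}: no change
Constraint 2 (Y + W = Z) on D(Y)={2,3,4,5,6,8} D(W)={2,6,7} D(Z)={2,3,5,6,8}: Y {2,3,4,5,6,8}->{2,3,4,6}; W {2,6,7}->{2,6}; Z {2,3,5,6,8}->{5,6,8}
So after constraint 2: D(W)={2,6}, size = 2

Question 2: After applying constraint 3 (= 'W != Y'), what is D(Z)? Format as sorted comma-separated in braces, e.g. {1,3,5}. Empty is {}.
Answer: {5,6,8}

Derivation:
Constraint 1 (Z != Y) on D(Z)={2,3,5,6,8} D(Y)={2,3,4,5,6,8}: no change
Constraint 2 (Y + W = Z) on D(Y)={2,3,4,5,6,8} D(W)={2,6,7} D(Z)={2,3,5,6,8}: Y {2,3,4,5,6,8}->{2,3,4,6}; W {2,6,7}->{2,6}; Z {2,3,5,6,8}->{5,6,8}
Constraint 3 (W != Y) on D(W)={2,6} D(Y)={2,3,4,6}: no change
So after constraint 3: D(Z) = {5,6,8}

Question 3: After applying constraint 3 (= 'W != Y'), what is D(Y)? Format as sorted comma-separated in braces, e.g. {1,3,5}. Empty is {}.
Answer: {2,3,4,6}

Derivation:
Constraint 1 (Z != Y) on D(Z)={2,3,5,6,8} D(Y)={2,3,4,5,6,8}: no change
Constraint 2 (Y + W = Z) on D(Y)={2,3,4,5,6,8} D(W)={2,6,7} D(Z)={2,3,5,6,8}: Y {2,3,4,5,6,8}->{2,3,4,6}; W {2,6,7}->{2,6}; Z {2,3,5,6,8}->{5,6,8}
Constraint 3 (W != Y) on D(W)={2,6} D(Y)={2,3,4,6}: no change
So after constraint 3: D(Y) = {2,3,4,6}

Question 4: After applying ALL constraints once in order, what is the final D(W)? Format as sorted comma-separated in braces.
Constraint 1 (Z != Y) on D(Z)={2,3,5,6,8} D(Y)={2,3,4,5,6,8}: no change
Constraint 2 (Y + W = Z) on D(Y)={2,3,4,5,6,8} D(W)={2,6,7} D(Z)={2,3,5,6,8}: Y {2,3,4,5,6,8}->{2,3,4,6}; W {2,6,7}->{2,6}; Z {2,3,5,6,8}->{5,6,8}
Constraint 3 (W != Y) on D(W)={2,6} D(Y)={2,3,4,6}: no change
So after all 3 constraints: D(W) = {2,6}

Answer: {2,6}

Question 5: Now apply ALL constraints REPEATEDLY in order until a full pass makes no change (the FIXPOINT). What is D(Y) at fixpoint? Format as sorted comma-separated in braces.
Answer: {2,3,4,6}

Derivation:
pass 0 (initial): D(Y)={2,3,4,5,6,8}
pass 1: W {2,6,7}->{2,6}; Y {2,3,4,5,6,8}->{2,3,4,6}; Z {2,3,5,6,8}->{5,6,8}
pass 2: no change
Fixpoint after 2 passes: D(Y) = {2,3,4,6}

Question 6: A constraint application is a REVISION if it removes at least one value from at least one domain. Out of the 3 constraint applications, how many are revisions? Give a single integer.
Constraint 1 (Z != Y) on D(Z)={2,3,5,6,8} D(Y)={2,3,4,5,6,8}: no change => not a revision
Constraint 2 (Y + W = Z) on D(Y)={2,3,4,5,6,8} D(W)={2,6,7} D(Z)={2,3,5,6,8}: Y {2,3,4,5,6,8}->{2,3,4,6}; W {2,6,7}->{2,6}; Z {2,3,5,6,8}->{5,6,8} => REVISION
Constraint 3 (W != Y) on D(W)={2,6} D(Y)={2,3,4,6}: no change => not a revision
Total revisions = 1

Answer: 1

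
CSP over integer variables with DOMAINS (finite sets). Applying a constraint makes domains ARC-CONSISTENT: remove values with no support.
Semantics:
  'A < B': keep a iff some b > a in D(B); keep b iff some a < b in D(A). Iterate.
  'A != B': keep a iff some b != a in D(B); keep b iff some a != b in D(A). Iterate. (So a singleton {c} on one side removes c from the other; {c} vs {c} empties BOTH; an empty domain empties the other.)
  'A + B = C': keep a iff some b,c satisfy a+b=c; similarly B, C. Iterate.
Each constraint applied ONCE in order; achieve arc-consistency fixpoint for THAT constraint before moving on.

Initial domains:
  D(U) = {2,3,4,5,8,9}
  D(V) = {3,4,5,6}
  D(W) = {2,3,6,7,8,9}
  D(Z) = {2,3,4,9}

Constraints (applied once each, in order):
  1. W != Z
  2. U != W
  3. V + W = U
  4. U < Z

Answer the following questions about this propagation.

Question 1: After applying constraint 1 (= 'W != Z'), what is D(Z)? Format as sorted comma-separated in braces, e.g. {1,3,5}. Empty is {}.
Answer: {2,3,4,9}

Derivation:
Constraint 1 (W != Z) on D(W)={2,3,6,7,8,9} D(Z)={2,3,4,9}: no change
So after constraint 1: D(Z) = {2,3,4,9}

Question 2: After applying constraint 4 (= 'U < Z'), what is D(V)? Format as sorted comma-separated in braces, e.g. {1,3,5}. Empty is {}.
Constraint 1 (W != Z) on D(W)={2,3,6,7,8,9} D(Z)={2,3,4,9}: no change
Constraint 2 (U != W) on D(U)={2,3,4,5,8,9} D(W)={2,3,6,7,8,9}: no change
Constraint 3 (V + W = U) on D(V)={3,4,5,6} D(W)={2,3,6,7,8,9} D(U)={2,3,4,5,8,9}: V {3,4,5,6}->{3,5,6}; W {2,3,6,7,8,9}->{2,3,6}; U {2,3,4,5,8,9}->{5,8,9}
Constraint 4 (U < Z) on D(U)={5,8,9} D(Z)={2,3,4,9}: U {5,8,9}->{5,8}; Z {2,3,4,9}->{9}
So after constraint 4: D(V) = {3,5,6}

Answer: {3,5,6}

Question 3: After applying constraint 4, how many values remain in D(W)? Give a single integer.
Constraint 1 (W != Z) on D(W)={2,3,6,7,8,9} D(Z)={2,3,4,9}: no change
Constraint 2 (U != W) on D(U)={2,3,4,5,8,9} D(W)={2,3,6,7,8,9}: no change
Constraint 3 (V + W = U) on D(V)={3,4,5,6} D(W)={2,3,6,7,8,9} D(U)={2,3,4,5,8,9}: V {3,4,5,6}->{3,5,6}; W {2,3,6,7,8,9}->{2,3,6}; U {2,3,4,5,8,9}->{5,8,9}
Constraint 4 (U < Z) on D(U)={5,8,9} D(Z)={2,3,4,9}: U {5,8,9}->{5,8}; Z {2,3,4,9}->{9}
So after constraint 4: D(W)={2,3,6}, size = 3

Answer: 3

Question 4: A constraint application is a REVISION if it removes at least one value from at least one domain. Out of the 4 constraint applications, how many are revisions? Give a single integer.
Constraint 1 (W != Z) on D(W)={2,3,6,7,8,9} D(Z)={2,3,4,9}: no change => not a revision
Constraint 2 (U != W) on D(U)={2,3,4,5,8,9} D(W)={2,3,6,7,8,9}: no change => not a revision
Constraint 3 (V + W = U) on D(V)={3,4,5,6} D(W)={2,3,6,7,8,9} D(U)={2,3,4,5,8,9}: V {3,4,5,6}->{3,5,6}; W {2,3,6,7,8,9}->{2,3,6}; U {2,3,4,5,8,9}->{5,8,9} => REVISION
Constraint 4 (U < Z) on D(U)={5,8,9} D(Z)={2,3,4,9}: U {5,8,9}->{5,8}; Z {2,3,4,9}->{9} => REVISION
Total revisions = 2

Answer: 2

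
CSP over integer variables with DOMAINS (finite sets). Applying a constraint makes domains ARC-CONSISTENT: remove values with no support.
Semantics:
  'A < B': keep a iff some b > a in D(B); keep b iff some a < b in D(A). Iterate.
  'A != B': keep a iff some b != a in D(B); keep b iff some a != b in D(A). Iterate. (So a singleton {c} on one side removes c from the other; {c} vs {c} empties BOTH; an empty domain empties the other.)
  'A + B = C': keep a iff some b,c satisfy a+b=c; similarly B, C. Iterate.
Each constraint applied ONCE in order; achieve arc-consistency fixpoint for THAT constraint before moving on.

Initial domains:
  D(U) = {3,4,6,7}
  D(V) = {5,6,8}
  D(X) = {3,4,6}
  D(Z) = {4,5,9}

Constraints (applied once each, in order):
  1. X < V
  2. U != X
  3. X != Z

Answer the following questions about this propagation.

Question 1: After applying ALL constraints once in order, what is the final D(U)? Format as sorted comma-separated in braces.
Constraint 1 (X < V) on D(X)={3,4,6} D(V)={5,6,8}: no change
Constraint 2 (U != X) on D(U)={3,4,6,7} D(X)={3,4,6}: no change
Constraint 3 (X != Z) on D(X)={3,4,6} D(Z)={4,5,9}: no change
So after all 3 constraints: D(U) = {3,4,6,7}

Answer: {3,4,6,7}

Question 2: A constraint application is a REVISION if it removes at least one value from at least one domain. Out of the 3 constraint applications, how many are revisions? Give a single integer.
Answer: 0

Derivation:
Constraint 1 (X < V) on D(X)={3,4,6} D(V)={5,6,8}: no change => not a revision
Constraint 2 (U != X) on D(U)={3,4,6,7} D(X)={3,4,6}: no change => not a revision
Constraint 3 (X != Z) on D(X)={3,4,6} D(Z)={4,5,9}: no change => not a revision
Total revisions = 0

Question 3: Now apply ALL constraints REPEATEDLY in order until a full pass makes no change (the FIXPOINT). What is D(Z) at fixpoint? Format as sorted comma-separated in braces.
Answer: {4,5,9}

Derivation:
pass 0 (initial): D(Z)={4,5,9}
pass 1: no change
Fixpoint after 1 passes: D(Z) = {4,5,9}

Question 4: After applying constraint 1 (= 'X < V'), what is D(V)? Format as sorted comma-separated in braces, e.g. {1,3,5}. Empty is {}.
Answer: {5,6,8}

Derivation:
Constraint 1 (X < V) on D(X)={3,4,6} D(V)={5,6,8}: no change
So after constraint 1: D(V) = {5,6,8}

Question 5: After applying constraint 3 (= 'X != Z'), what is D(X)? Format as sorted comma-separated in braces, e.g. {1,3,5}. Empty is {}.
Answer: {3,4,6}

Derivation:
Constraint 1 (X < V) on D(X)={3,4,6} D(V)={5,6,8}: no change
Constraint 2 (U != X) on D(U)={3,4,6,7} D(X)={3,4,6}: no change
Constraint 3 (X != Z) on D(X)={3,4,6} D(Z)={4,5,9}: no change
So after constraint 3: D(X) = {3,4,6}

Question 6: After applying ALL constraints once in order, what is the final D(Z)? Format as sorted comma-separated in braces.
Constraint 1 (X < V) on D(X)={3,4,6} D(V)={5,6,8}: no change
Constraint 2 (U != X) on D(U)={3,4,6,7} D(X)={3,4,6}: no change
Constraint 3 (X != Z) on D(X)={3,4,6} D(Z)={4,5,9}: no change
So after all 3 constraints: D(Z) = {4,5,9}

Answer: {4,5,9}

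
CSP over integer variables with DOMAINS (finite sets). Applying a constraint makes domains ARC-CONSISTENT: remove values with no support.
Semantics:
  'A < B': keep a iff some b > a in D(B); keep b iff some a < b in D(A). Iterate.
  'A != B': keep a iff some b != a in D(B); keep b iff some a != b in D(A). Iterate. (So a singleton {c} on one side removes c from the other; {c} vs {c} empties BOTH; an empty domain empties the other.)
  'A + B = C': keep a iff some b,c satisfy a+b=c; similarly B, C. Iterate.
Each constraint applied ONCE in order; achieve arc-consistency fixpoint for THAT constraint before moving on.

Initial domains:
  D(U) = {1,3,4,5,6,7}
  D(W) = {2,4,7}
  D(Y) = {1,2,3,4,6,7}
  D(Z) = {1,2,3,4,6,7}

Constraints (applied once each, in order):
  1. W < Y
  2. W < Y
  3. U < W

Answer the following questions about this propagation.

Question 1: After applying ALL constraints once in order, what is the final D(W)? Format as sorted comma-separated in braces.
Answer: {2,4}

Derivation:
Constraint 1 (W < Y) on D(W)={2,4,7} D(Y)={1,2,3,4,6,7}: W {2,4,7}->{2,4}; Y {1,2,3,4,6,7}->{3,4,6,7}
Constraint 2 (W < Y) on D(W)={2,4} D(Y)={3,4,6,7}: no change
Constraint 3 (U < W) on D(U)={1,3,4,5,6,7} D(W)={2,4}: U {1,3,4,5,6,7}->{1,3}
So after all 3 constraints: D(W) = {2,4}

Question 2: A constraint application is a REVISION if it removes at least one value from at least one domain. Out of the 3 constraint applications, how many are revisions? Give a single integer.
Answer: 2

Derivation:
Constraint 1 (W < Y) on D(W)={2,4,7} D(Y)={1,2,3,4,6,7}: W {2,4,7}->{2,4}; Y {1,2,3,4,6,7}->{3,4,6,7} => REVISION
Constraint 2 (W < Y) on D(W)={2,4} D(Y)={3,4,6,7}: no change => not a revision
Constraint 3 (U < W) on D(U)={1,3,4,5,6,7} D(W)={2,4}: U {1,3,4,5,6,7}->{1,3} => REVISION
Total revisions = 2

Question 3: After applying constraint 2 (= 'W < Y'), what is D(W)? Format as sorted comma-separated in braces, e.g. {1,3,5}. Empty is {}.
Constraint 1 (W < Y) on D(W)={2,4,7} D(Y)={1,2,3,4,6,7}: W {2,4,7}->{2,4}; Y {1,2,3,4,6,7}->{3,4,6,7}
Constraint 2 (W < Y) on D(W)={2,4} D(Y)={3,4,6,7}: no change
So after constraint 2: D(W) = {2,4}

Answer: {2,4}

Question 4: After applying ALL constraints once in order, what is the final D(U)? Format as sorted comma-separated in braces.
Answer: {1,3}

Derivation:
Constraint 1 (W < Y) on D(W)={2,4,7} D(Y)={1,2,3,4,6,7}: W {2,4,7}->{2,4}; Y {1,2,3,4,6,7}->{3,4,6,7}
Constraint 2 (W < Y) on D(W)={2,4} D(Y)={3,4,6,7}: no change
Constraint 3 (U < W) on D(U)={1,3,4,5,6,7} D(W)={2,4}: U {1,3,4,5,6,7}->{1,3}
So after all 3 constraints: D(U) = {1,3}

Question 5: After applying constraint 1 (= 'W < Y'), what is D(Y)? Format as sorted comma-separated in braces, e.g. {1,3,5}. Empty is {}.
Constraint 1 (W < Y) on D(W)={2,4,7} D(Y)={1,2,3,4,6,7}: W {2,4,7}->{2,4}; Y {1,2,3,4,6,7}->{3,4,6,7}
So after constraint 1: D(Y) = {3,4,6,7}

Answer: {3,4,6,7}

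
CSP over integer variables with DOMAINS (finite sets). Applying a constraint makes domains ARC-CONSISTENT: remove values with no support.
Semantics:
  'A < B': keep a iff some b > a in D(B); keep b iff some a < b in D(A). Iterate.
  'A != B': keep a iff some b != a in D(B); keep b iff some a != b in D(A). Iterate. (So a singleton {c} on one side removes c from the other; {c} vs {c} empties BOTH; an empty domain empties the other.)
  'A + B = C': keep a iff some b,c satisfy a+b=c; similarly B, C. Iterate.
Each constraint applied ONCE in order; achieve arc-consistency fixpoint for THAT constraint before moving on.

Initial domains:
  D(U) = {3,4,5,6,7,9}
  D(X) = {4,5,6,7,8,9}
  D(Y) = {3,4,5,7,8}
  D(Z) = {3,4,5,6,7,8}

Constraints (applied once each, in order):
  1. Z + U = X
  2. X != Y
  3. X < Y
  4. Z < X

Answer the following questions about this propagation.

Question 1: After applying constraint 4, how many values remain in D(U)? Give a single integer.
Constraint 1 (Z + U = X) on D(Z)={3,4,5,6,7,8} D(U)={3,4,5,6,7,9} D(X)={4,5,6,7,8,9}: Z {3,4,5,6,7,8}->{3,4,5,6}; U {3,4,5,6,7,9}->{3,4,5,6}; X {4,5,6,7,8,9}->{6,7,8,9}
Constraint 2 (X != Y) on D(X)={6,7,8,9} D(Y)={3,4,5,7,8}: no change
Constraint 3 (X < Y) on D(X)={6,7,8,9} D(Y)={3,4,5,7,8}: X {6,7,8,9}->{6,7}; Y {3,4,5,7,8}->{7,8}
Constraint 4 (Z < X) on D(Z)={3,4,5,6} D(X)={6,7}: no change
So after constraint 4: D(U)={3,4,5,6}, size = 4

Answer: 4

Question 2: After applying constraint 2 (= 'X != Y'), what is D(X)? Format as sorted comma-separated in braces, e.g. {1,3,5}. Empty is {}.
Constraint 1 (Z + U = X) on D(Z)={3,4,5,6,7,8} D(U)={3,4,5,6,7,9} D(X)={4,5,6,7,8,9}: Z {3,4,5,6,7,8}->{3,4,5,6}; U {3,4,5,6,7,9}->{3,4,5,6}; X {4,5,6,7,8,9}->{6,7,8,9}
Constraint 2 (X != Y) on D(X)={6,7,8,9} D(Y)={3,4,5,7,8}: no change
So after constraint 2: D(X) = {6,7,8,9}

Answer: {6,7,8,9}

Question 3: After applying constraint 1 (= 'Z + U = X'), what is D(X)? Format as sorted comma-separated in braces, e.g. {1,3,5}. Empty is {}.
Answer: {6,7,8,9}

Derivation:
Constraint 1 (Z + U = X) on D(Z)={3,4,5,6,7,8} D(U)={3,4,5,6,7,9} D(X)={4,5,6,7,8,9}: Z {3,4,5,6,7,8}->{3,4,5,6}; U {3,4,5,6,7,9}->{3,4,5,6}; X {4,5,6,7,8,9}->{6,7,8,9}
So after constraint 1: D(X) = {6,7,8,9}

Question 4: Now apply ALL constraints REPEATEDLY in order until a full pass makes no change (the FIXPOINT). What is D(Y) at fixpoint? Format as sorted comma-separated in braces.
pass 0 (initial): D(Y)={3,4,5,7,8}
pass 1: U {3,4,5,6,7,9}->{3,4,5,6}; X {4,5,6,7,8,9}->{6,7}; Y {3,4,5,7,8}->{7,8}; Z {3,4,5,6,7,8}->{3,4,5,6}
pass 2: U {3,4,5,6}->{3,4}; Z {3,4,5,6}->{3,4}
pass 3: no change
Fixpoint after 3 passes: D(Y) = {7,8}

Answer: {7,8}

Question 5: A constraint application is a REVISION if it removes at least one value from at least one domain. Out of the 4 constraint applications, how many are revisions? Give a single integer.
Answer: 2

Derivation:
Constraint 1 (Z + U = X) on D(Z)={3,4,5,6,7,8} D(U)={3,4,5,6,7,9} D(X)={4,5,6,7,8,9}: Z {3,4,5,6,7,8}->{3,4,5,6}; U {3,4,5,6,7,9}->{3,4,5,6}; X {4,5,6,7,8,9}->{6,7,8,9} => REVISION
Constraint 2 (X != Y) on D(X)={6,7,8,9} D(Y)={3,4,5,7,8}: no change => not a revision
Constraint 3 (X < Y) on D(X)={6,7,8,9} D(Y)={3,4,5,7,8}: X {6,7,8,9}->{6,7}; Y {3,4,5,7,8}->{7,8} => REVISION
Constraint 4 (Z < X) on D(Z)={3,4,5,6} D(X)={6,7}: no change => not a revision
Total revisions = 2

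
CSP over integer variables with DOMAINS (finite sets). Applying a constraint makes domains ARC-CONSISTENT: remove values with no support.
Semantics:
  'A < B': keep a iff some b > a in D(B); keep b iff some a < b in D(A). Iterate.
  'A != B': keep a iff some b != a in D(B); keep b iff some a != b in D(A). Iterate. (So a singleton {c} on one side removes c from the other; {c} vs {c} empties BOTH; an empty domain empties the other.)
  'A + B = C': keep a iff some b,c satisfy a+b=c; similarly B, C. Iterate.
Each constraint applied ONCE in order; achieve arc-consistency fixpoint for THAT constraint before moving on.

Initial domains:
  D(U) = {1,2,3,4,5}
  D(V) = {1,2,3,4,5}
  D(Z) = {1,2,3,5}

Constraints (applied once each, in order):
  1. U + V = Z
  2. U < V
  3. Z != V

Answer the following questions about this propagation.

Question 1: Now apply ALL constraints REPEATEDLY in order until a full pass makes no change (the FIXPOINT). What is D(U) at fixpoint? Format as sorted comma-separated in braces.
Answer: {1,2,3}

Derivation:
pass 0 (initial): D(U)={1,2,3,4,5}
pass 1: U {1,2,3,4,5}->{1,2,3}; V {1,2,3,4,5}->{2,3,4}; Z {1,2,3,5}->{2,3,5}
pass 2: Z {2,3,5}->{3,5}
pass 3: no change
Fixpoint after 3 passes: D(U) = {1,2,3}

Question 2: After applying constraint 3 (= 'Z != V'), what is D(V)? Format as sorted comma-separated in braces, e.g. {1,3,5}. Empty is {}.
Constraint 1 (U + V = Z) on D(U)={1,2,3,4,5} D(V)={1,2,3,4,5} D(Z)={1,2,3,5}: U {1,2,3,4,5}->{1,2,3,4}; V {1,2,3,4,5}->{1,2,3,4}; Z {1,2,3,5}->{2,3,5}
Constraint 2 (U < V) on D(U)={1,2,3,4} D(V)={1,2,3,4}: U {1,2,3,4}->{1,2,3}; V {1,2,3,4}->{2,3,4}
Constraint 3 (Z != V) on D(Z)={2,3,5} D(V)={2,3,4}: no change
So after constraint 3: D(V) = {2,3,4}

Answer: {2,3,4}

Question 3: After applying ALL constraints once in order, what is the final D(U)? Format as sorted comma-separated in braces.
Answer: {1,2,3}

Derivation:
Constraint 1 (U + V = Z) on D(U)={1,2,3,4,5} D(V)={1,2,3,4,5} D(Z)={1,2,3,5}: U {1,2,3,4,5}->{1,2,3,4}; V {1,2,3,4,5}->{1,2,3,4}; Z {1,2,3,5}->{2,3,5}
Constraint 2 (U < V) on D(U)={1,2,3,4} D(V)={1,2,3,4}: U {1,2,3,4}->{1,2,3}; V {1,2,3,4}->{2,3,4}
Constraint 3 (Z != V) on D(Z)={2,3,5} D(V)={2,3,4}: no change
So after all 3 constraints: D(U) = {1,2,3}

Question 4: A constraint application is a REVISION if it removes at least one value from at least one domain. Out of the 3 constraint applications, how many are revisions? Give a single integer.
Answer: 2

Derivation:
Constraint 1 (U + V = Z) on D(U)={1,2,3,4,5} D(V)={1,2,3,4,5} D(Z)={1,2,3,5}: U {1,2,3,4,5}->{1,2,3,4}; V {1,2,3,4,5}->{1,2,3,4}; Z {1,2,3,5}->{2,3,5} => REVISION
Constraint 2 (U < V) on D(U)={1,2,3,4} D(V)={1,2,3,4}: U {1,2,3,4}->{1,2,3}; V {1,2,3,4}->{2,3,4} => REVISION
Constraint 3 (Z != V) on D(Z)={2,3,5} D(V)={2,3,4}: no change => not a revision
Total revisions = 2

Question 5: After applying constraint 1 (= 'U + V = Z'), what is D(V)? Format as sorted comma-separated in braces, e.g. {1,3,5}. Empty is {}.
Answer: {1,2,3,4}

Derivation:
Constraint 1 (U + V = Z) on D(U)={1,2,3,4,5} D(V)={1,2,3,4,5} D(Z)={1,2,3,5}: U {1,2,3,4,5}->{1,2,3,4}; V {1,2,3,4,5}->{1,2,3,4}; Z {1,2,3,5}->{2,3,5}
So after constraint 1: D(V) = {1,2,3,4}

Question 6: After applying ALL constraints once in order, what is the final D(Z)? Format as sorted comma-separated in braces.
Constraint 1 (U + V = Z) on D(U)={1,2,3,4,5} D(V)={1,2,3,4,5} D(Z)={1,2,3,5}: U {1,2,3,4,5}->{1,2,3,4}; V {1,2,3,4,5}->{1,2,3,4}; Z {1,2,3,5}->{2,3,5}
Constraint 2 (U < V) on D(U)={1,2,3,4} D(V)={1,2,3,4}: U {1,2,3,4}->{1,2,3}; V {1,2,3,4}->{2,3,4}
Constraint 3 (Z != V) on D(Z)={2,3,5} D(V)={2,3,4}: no change
So after all 3 constraints: D(Z) = {2,3,5}

Answer: {2,3,5}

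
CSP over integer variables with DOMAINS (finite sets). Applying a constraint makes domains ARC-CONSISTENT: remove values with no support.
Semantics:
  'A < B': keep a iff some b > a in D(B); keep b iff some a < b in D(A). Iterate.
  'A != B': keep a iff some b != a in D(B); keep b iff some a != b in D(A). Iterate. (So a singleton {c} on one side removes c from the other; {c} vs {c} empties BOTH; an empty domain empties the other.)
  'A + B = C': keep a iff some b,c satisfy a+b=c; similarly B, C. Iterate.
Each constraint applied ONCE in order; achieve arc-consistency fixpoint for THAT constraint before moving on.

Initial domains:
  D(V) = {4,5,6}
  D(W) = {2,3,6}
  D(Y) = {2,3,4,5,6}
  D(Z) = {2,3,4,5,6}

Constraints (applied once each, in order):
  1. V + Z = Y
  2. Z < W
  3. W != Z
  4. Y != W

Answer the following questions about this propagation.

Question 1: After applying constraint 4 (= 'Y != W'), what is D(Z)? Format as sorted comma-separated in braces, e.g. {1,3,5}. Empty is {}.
Constraint 1 (V + Z = Y) on D(V)={4,5,6} D(Z)={2,3,4,5,6} D(Y)={2,3,4,5,6}: V {4,5,6}->{4}; Z {2,3,4,5,6}->{2}; Y {2,3,4,5,6}->{6}
Constraint 2 (Z < W) on D(Z)={2} D(W)={2,3,6}: W {2,3,6}->{3,6}
Constraint 3 (W != Z) on D(W)={3,6} D(Z)={2}: no change
Constraint 4 (Y != W) on D(Y)={6} D(W)={3,6}: W {3,6}->{3}
So after constraint 4: D(Z) = {2}

Answer: {2}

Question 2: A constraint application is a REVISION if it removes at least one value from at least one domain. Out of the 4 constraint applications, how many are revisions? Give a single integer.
Constraint 1 (V + Z = Y) on D(V)={4,5,6} D(Z)={2,3,4,5,6} D(Y)={2,3,4,5,6}: V {4,5,6}->{4}; Z {2,3,4,5,6}->{2}; Y {2,3,4,5,6}->{6} => REVISION
Constraint 2 (Z < W) on D(Z)={2} D(W)={2,3,6}: W {2,3,6}->{3,6} => REVISION
Constraint 3 (W != Z) on D(W)={3,6} D(Z)={2}: no change => not a revision
Constraint 4 (Y != W) on D(Y)={6} D(W)={3,6}: W {3,6}->{3} => REVISION
Total revisions = 3

Answer: 3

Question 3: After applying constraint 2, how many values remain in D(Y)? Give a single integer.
Constraint 1 (V + Z = Y) on D(V)={4,5,6} D(Z)={2,3,4,5,6} D(Y)={2,3,4,5,6}: V {4,5,6}->{4}; Z {2,3,4,5,6}->{2}; Y {2,3,4,5,6}->{6}
Constraint 2 (Z < W) on D(Z)={2} D(W)={2,3,6}: W {2,3,6}->{3,6}
So after constraint 2: D(Y)={6}, size = 1

Answer: 1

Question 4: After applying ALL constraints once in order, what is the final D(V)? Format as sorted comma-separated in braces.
Constraint 1 (V + Z = Y) on D(V)={4,5,6} D(Z)={2,3,4,5,6} D(Y)={2,3,4,5,6}: V {4,5,6}->{4}; Z {2,3,4,5,6}->{2}; Y {2,3,4,5,6}->{6}
Constraint 2 (Z < W) on D(Z)={2} D(W)={2,3,6}: W {2,3,6}->{3,6}
Constraint 3 (W != Z) on D(W)={3,6} D(Z)={2}: no change
Constraint 4 (Y != W) on D(Y)={6} D(W)={3,6}: W {3,6}->{3}
So after all 4 constraints: D(V) = {4}

Answer: {4}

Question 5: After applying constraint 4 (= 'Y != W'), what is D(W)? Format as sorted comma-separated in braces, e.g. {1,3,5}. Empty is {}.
Constraint 1 (V + Z = Y) on D(V)={4,5,6} D(Z)={2,3,4,5,6} D(Y)={2,3,4,5,6}: V {4,5,6}->{4}; Z {2,3,4,5,6}->{2}; Y {2,3,4,5,6}->{6}
Constraint 2 (Z < W) on D(Z)={2} D(W)={2,3,6}: W {2,3,6}->{3,6}
Constraint 3 (W != Z) on D(W)={3,6} D(Z)={2}: no change
Constraint 4 (Y != W) on D(Y)={6} D(W)={3,6}: W {3,6}->{3}
So after constraint 4: D(W) = {3}

Answer: {3}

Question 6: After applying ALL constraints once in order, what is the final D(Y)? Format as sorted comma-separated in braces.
Constraint 1 (V + Z = Y) on D(V)={4,5,6} D(Z)={2,3,4,5,6} D(Y)={2,3,4,5,6}: V {4,5,6}->{4}; Z {2,3,4,5,6}->{2}; Y {2,3,4,5,6}->{6}
Constraint 2 (Z < W) on D(Z)={2} D(W)={2,3,6}: W {2,3,6}->{3,6}
Constraint 3 (W != Z) on D(W)={3,6} D(Z)={2}: no change
Constraint 4 (Y != W) on D(Y)={6} D(W)={3,6}: W {3,6}->{3}
So after all 4 constraints: D(Y) = {6}

Answer: {6}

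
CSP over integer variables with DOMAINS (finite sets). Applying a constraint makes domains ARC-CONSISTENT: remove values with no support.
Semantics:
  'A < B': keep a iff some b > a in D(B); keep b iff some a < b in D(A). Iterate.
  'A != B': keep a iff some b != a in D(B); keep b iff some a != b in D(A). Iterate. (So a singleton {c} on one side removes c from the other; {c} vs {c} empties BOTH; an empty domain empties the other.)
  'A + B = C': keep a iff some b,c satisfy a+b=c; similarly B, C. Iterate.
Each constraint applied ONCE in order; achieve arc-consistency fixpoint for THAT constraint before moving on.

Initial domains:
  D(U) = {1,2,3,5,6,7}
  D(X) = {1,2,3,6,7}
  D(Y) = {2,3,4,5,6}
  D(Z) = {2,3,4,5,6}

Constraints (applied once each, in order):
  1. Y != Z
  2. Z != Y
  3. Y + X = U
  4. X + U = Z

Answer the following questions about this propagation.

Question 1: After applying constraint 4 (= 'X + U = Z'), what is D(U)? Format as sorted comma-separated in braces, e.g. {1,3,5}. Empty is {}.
Answer: {3,5}

Derivation:
Constraint 1 (Y != Z) on D(Y)={2,3,4,5,6} D(Z)={2,3,4,5,6}: no change
Constraint 2 (Z != Y) on D(Z)={2,3,4,5,6} D(Y)={2,3,4,5,6}: no change
Constraint 3 (Y + X = U) on D(Y)={2,3,4,5,6} D(X)={1,2,3,6,7} D(U)={1,2,3,5,6,7}: X {1,2,3,6,7}->{1,2,3}; U {1,2,3,5,6,7}->{3,5,6,7}
Constraint 4 (X + U = Z) on D(X)={1,2,3} D(U)={3,5,6,7} D(Z)={2,3,4,5,6}: U {3,5,6,7}->{3,5}; Z {2,3,4,5,6}->{4,5,6}
So after constraint 4: D(U) = {3,5}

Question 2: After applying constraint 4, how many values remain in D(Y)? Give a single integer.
Constraint 1 (Y != Z) on D(Y)={2,3,4,5,6} D(Z)={2,3,4,5,6}: no change
Constraint 2 (Z != Y) on D(Z)={2,3,4,5,6} D(Y)={2,3,4,5,6}: no change
Constraint 3 (Y + X = U) on D(Y)={2,3,4,5,6} D(X)={1,2,3,6,7} D(U)={1,2,3,5,6,7}: X {1,2,3,6,7}->{1,2,3}; U {1,2,3,5,6,7}->{3,5,6,7}
Constraint 4 (X + U = Z) on D(X)={1,2,3} D(U)={3,5,6,7} D(Z)={2,3,4,5,6}: U {3,5,6,7}->{3,5}; Z {2,3,4,5,6}->{4,5,6}
So after constraint 4: D(Y)={2,3,4,5,6}, size = 5

Answer: 5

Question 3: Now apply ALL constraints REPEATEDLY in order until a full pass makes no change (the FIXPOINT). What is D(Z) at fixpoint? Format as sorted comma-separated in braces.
pass 0 (initial): D(Z)={2,3,4,5,6}
pass 1: U {1,2,3,5,6,7}->{3,5}; X {1,2,3,6,7}->{1,2,3}; Z {2,3,4,5,6}->{4,5,6}
pass 2: Y {2,3,4,5,6}->{2,3,4}
pass 3: no change
Fixpoint after 3 passes: D(Z) = {4,5,6}

Answer: {4,5,6}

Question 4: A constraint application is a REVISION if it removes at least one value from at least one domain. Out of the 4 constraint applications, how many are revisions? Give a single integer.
Answer: 2

Derivation:
Constraint 1 (Y != Z) on D(Y)={2,3,4,5,6} D(Z)={2,3,4,5,6}: no change => not a revision
Constraint 2 (Z != Y) on D(Z)={2,3,4,5,6} D(Y)={2,3,4,5,6}: no change => not a revision
Constraint 3 (Y + X = U) on D(Y)={2,3,4,5,6} D(X)={1,2,3,6,7} D(U)={1,2,3,5,6,7}: X {1,2,3,6,7}->{1,2,3}; U {1,2,3,5,6,7}->{3,5,6,7} => REVISION
Constraint 4 (X + U = Z) on D(X)={1,2,3} D(U)={3,5,6,7} D(Z)={2,3,4,5,6}: U {3,5,6,7}->{3,5}; Z {2,3,4,5,6}->{4,5,6} => REVISION
Total revisions = 2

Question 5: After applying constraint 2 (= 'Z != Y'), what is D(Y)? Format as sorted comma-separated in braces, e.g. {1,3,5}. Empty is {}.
Answer: {2,3,4,5,6}

Derivation:
Constraint 1 (Y != Z) on D(Y)={2,3,4,5,6} D(Z)={2,3,4,5,6}: no change
Constraint 2 (Z != Y) on D(Z)={2,3,4,5,6} D(Y)={2,3,4,5,6}: no change
So after constraint 2: D(Y) = {2,3,4,5,6}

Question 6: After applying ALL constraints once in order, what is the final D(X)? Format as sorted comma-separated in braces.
Constraint 1 (Y != Z) on D(Y)={2,3,4,5,6} D(Z)={2,3,4,5,6}: no change
Constraint 2 (Z != Y) on D(Z)={2,3,4,5,6} D(Y)={2,3,4,5,6}: no change
Constraint 3 (Y + X = U) on D(Y)={2,3,4,5,6} D(X)={1,2,3,6,7} D(U)={1,2,3,5,6,7}: X {1,2,3,6,7}->{1,2,3}; U {1,2,3,5,6,7}->{3,5,6,7}
Constraint 4 (X + U = Z) on D(X)={1,2,3} D(U)={3,5,6,7} D(Z)={2,3,4,5,6}: U {3,5,6,7}->{3,5}; Z {2,3,4,5,6}->{4,5,6}
So after all 4 constraints: D(X) = {1,2,3}

Answer: {1,2,3}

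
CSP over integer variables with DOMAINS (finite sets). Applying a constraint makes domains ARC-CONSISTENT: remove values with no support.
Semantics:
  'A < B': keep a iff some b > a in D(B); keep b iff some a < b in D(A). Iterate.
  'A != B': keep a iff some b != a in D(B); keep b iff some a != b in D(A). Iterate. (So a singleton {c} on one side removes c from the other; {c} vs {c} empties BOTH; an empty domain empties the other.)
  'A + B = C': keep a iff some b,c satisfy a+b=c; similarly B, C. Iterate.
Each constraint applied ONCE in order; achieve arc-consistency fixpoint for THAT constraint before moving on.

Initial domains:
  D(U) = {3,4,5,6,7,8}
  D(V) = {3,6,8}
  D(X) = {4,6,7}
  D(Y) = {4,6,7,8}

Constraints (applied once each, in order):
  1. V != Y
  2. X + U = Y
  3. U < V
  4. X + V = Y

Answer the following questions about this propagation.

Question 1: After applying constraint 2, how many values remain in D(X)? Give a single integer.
Answer: 1

Derivation:
Constraint 1 (V != Y) on D(V)={3,6,8} D(Y)={4,6,7,8}: no change
Constraint 2 (X + U = Y) on D(X)={4,6,7} D(U)={3,4,5,6,7,8} D(Y)={4,6,7,8}: X {4,6,7}->{4}; U {3,4,5,6,7,8}->{3,4}; Y {4,6,7,8}->{7,8}
So after constraint 2: D(X)={4}, size = 1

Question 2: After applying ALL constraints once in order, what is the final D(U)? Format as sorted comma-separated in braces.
Answer: {3,4}

Derivation:
Constraint 1 (V != Y) on D(V)={3,6,8} D(Y)={4,6,7,8}: no change
Constraint 2 (X + U = Y) on D(X)={4,6,7} D(U)={3,4,5,6,7,8} D(Y)={4,6,7,8}: X {4,6,7}->{4}; U {3,4,5,6,7,8}->{3,4}; Y {4,6,7,8}->{7,8}
Constraint 3 (U < V) on D(U)={3,4} D(V)={3,6,8}: V {3,6,8}->{6,8}
Constraint 4 (X + V = Y) on D(X)={4} D(V)={6,8} D(Y)={7,8}: X {4}->{}; V {6,8}->{}; Y {7,8}->{}
So after all 4 constraints: D(U) = {3,4}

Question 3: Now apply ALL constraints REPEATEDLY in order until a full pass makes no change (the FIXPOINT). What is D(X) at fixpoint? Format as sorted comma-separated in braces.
Answer: {}

Derivation:
pass 0 (initial): D(X)={4,6,7}
pass 1: U {3,4,5,6,7,8}->{3,4}; V {3,6,8}->{}; X {4,6,7}->{}; Y {4,6,7,8}->{}
pass 2: U {3,4}->{}
pass 3: no change
Fixpoint after 3 passes: D(X) = {}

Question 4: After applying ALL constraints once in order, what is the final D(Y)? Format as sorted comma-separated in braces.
Constraint 1 (V != Y) on D(V)={3,6,8} D(Y)={4,6,7,8}: no change
Constraint 2 (X + U = Y) on D(X)={4,6,7} D(U)={3,4,5,6,7,8} D(Y)={4,6,7,8}: X {4,6,7}->{4}; U {3,4,5,6,7,8}->{3,4}; Y {4,6,7,8}->{7,8}
Constraint 3 (U < V) on D(U)={3,4} D(V)={3,6,8}: V {3,6,8}->{6,8}
Constraint 4 (X + V = Y) on D(X)={4} D(V)={6,8} D(Y)={7,8}: X {4}->{}; V {6,8}->{}; Y {7,8}->{}
So after all 4 constraints: D(Y) = {}

Answer: {}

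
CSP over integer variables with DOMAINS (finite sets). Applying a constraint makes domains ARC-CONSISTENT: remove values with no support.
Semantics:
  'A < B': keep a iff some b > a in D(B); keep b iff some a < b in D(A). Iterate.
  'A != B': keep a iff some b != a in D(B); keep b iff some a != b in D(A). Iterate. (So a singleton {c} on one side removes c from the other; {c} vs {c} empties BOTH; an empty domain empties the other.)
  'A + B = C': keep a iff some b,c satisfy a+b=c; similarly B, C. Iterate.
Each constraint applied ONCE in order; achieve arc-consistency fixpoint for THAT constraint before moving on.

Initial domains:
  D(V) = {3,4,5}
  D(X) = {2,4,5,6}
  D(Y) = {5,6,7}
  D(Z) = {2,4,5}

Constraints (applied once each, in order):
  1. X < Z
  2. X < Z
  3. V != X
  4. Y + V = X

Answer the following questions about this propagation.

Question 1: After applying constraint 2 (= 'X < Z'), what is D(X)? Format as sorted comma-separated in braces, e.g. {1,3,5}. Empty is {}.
Constraint 1 (X < Z) on D(X)={2,4,5,6} D(Z)={2,4,5}: X {2,4,5,6}->{2,4}; Z {2,4,5}->{4,5}
Constraint 2 (X < Z) on D(X)={2,4} D(Z)={4,5}: no change
So after constraint 2: D(X) = {2,4}

Answer: {2,4}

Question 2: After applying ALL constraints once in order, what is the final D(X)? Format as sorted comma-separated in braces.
Constraint 1 (X < Z) on D(X)={2,4,5,6} D(Z)={2,4,5}: X {2,4,5,6}->{2,4}; Z {2,4,5}->{4,5}
Constraint 2 (X < Z) on D(X)={2,4} D(Z)={4,5}: no change
Constraint 3 (V != X) on D(V)={3,4,5} D(X)={2,4}: no change
Constraint 4 (Y + V = X) on D(Y)={5,6,7} D(V)={3,4,5} D(X)={2,4}: Y {5,6,7}->{}; V {3,4,5}->{}; X {2,4}->{}
So after all 4 constraints: D(X) = {}

Answer: {}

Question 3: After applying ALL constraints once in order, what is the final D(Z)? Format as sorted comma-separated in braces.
Answer: {4,5}

Derivation:
Constraint 1 (X < Z) on D(X)={2,4,5,6} D(Z)={2,4,5}: X {2,4,5,6}->{2,4}; Z {2,4,5}->{4,5}
Constraint 2 (X < Z) on D(X)={2,4} D(Z)={4,5}: no change
Constraint 3 (V != X) on D(V)={3,4,5} D(X)={2,4}: no change
Constraint 4 (Y + V = X) on D(Y)={5,6,7} D(V)={3,4,5} D(X)={2,4}: Y {5,6,7}->{}; V {3,4,5}->{}; X {2,4}->{}
So after all 4 constraints: D(Z) = {4,5}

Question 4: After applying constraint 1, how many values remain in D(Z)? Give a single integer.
Answer: 2

Derivation:
Constraint 1 (X < Z) on D(X)={2,4,5,6} D(Z)={2,4,5}: X {2,4,5,6}->{2,4}; Z {2,4,5}->{4,5}
So after constraint 1: D(Z)={4,5}, size = 2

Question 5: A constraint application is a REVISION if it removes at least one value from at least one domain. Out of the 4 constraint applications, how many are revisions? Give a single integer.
Constraint 1 (X < Z) on D(X)={2,4,5,6} D(Z)={2,4,5}: X {2,4,5,6}->{2,4}; Z {2,4,5}->{4,5} => REVISION
Constraint 2 (X < Z) on D(X)={2,4} D(Z)={4,5}: no change => not a revision
Constraint 3 (V != X) on D(V)={3,4,5} D(X)={2,4}: no change => not a revision
Constraint 4 (Y + V = X) on D(Y)={5,6,7} D(V)={3,4,5} D(X)={2,4}: Y {5,6,7}->{}; V {3,4,5}->{}; X {2,4}->{} => REVISION
Total revisions = 2

Answer: 2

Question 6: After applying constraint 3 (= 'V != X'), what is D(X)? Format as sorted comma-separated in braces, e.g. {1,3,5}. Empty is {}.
Constraint 1 (X < Z) on D(X)={2,4,5,6} D(Z)={2,4,5}: X {2,4,5,6}->{2,4}; Z {2,4,5}->{4,5}
Constraint 2 (X < Z) on D(X)={2,4} D(Z)={4,5}: no change
Constraint 3 (V != X) on D(V)={3,4,5} D(X)={2,4}: no change
So after constraint 3: D(X) = {2,4}

Answer: {2,4}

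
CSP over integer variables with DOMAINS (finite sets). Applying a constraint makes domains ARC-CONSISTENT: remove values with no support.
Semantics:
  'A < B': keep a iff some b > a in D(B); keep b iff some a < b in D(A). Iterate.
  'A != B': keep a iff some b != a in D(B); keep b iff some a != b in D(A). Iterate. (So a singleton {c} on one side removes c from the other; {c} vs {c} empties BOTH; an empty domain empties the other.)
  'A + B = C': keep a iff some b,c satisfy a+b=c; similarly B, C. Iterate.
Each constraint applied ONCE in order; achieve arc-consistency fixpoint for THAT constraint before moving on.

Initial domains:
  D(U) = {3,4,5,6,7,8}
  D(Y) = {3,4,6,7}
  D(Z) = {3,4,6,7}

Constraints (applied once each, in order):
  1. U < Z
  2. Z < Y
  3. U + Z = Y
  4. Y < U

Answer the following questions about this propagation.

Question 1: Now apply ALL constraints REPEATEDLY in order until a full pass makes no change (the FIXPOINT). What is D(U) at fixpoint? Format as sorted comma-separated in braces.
pass 0 (initial): D(U)={3,4,5,6,7,8}
pass 1: U {3,4,5,6,7,8}->{}; Y {3,4,6,7}->{}; Z {3,4,6,7}->{4}
pass 2: Z {4}->{}
pass 3: no change
Fixpoint after 3 passes: D(U) = {}

Answer: {}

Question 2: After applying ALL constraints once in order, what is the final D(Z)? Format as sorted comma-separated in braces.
Constraint 1 (U < Z) on D(U)={3,4,5,6,7,8} D(Z)={3,4,6,7}: U {3,4,5,6,7,8}->{3,4,5,6}; Z {3,4,6,7}->{4,6,7}
Constraint 2 (Z < Y) on D(Z)={4,6,7} D(Y)={3,4,6,7}: Z {4,6,7}->{4,6}; Y {3,4,6,7}->{6,7}
Constraint 3 (U + Z = Y) on D(U)={3,4,5,6} D(Z)={4,6} D(Y)={6,7}: U {3,4,5,6}->{3}; Z {4,6}->{4}; Y {6,7}->{7}
Constraint 4 (Y < U) on D(Y)={7} D(U)={3}: Y {7}->{}; U {3}->{}
So after all 4 constraints: D(Z) = {4}

Answer: {4}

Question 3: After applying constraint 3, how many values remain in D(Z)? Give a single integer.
Answer: 1

Derivation:
Constraint 1 (U < Z) on D(U)={3,4,5,6,7,8} D(Z)={3,4,6,7}: U {3,4,5,6,7,8}->{3,4,5,6}; Z {3,4,6,7}->{4,6,7}
Constraint 2 (Z < Y) on D(Z)={4,6,7} D(Y)={3,4,6,7}: Z {4,6,7}->{4,6}; Y {3,4,6,7}->{6,7}
Constraint 3 (U + Z = Y) on D(U)={3,4,5,6} D(Z)={4,6} D(Y)={6,7}: U {3,4,5,6}->{3}; Z {4,6}->{4}; Y {6,7}->{7}
So after constraint 3: D(Z)={4}, size = 1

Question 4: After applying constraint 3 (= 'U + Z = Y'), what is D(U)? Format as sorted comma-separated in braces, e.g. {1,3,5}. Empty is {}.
Answer: {3}

Derivation:
Constraint 1 (U < Z) on D(U)={3,4,5,6,7,8} D(Z)={3,4,6,7}: U {3,4,5,6,7,8}->{3,4,5,6}; Z {3,4,6,7}->{4,6,7}
Constraint 2 (Z < Y) on D(Z)={4,6,7} D(Y)={3,4,6,7}: Z {4,6,7}->{4,6}; Y {3,4,6,7}->{6,7}
Constraint 3 (U + Z = Y) on D(U)={3,4,5,6} D(Z)={4,6} D(Y)={6,7}: U {3,4,5,6}->{3}; Z {4,6}->{4}; Y {6,7}->{7}
So after constraint 3: D(U) = {3}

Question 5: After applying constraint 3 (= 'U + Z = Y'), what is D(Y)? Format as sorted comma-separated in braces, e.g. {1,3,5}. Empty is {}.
Constraint 1 (U < Z) on D(U)={3,4,5,6,7,8} D(Z)={3,4,6,7}: U {3,4,5,6,7,8}->{3,4,5,6}; Z {3,4,6,7}->{4,6,7}
Constraint 2 (Z < Y) on D(Z)={4,6,7} D(Y)={3,4,6,7}: Z {4,6,7}->{4,6}; Y {3,4,6,7}->{6,7}
Constraint 3 (U + Z = Y) on D(U)={3,4,5,6} D(Z)={4,6} D(Y)={6,7}: U {3,4,5,6}->{3}; Z {4,6}->{4}; Y {6,7}->{7}
So after constraint 3: D(Y) = {7}

Answer: {7}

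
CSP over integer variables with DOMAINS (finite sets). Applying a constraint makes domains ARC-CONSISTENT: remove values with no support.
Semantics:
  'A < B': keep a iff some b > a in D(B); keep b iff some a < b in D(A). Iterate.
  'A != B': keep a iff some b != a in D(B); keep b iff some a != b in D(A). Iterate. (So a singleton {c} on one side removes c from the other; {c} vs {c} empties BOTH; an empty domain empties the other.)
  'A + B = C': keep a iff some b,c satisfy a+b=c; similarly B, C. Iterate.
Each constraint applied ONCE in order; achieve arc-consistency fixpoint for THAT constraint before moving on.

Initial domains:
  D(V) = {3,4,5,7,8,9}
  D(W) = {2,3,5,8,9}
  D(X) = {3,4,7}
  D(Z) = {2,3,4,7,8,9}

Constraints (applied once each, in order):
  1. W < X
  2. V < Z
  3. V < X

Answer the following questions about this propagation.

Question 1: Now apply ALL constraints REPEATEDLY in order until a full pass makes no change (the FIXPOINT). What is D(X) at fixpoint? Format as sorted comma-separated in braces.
pass 0 (initial): D(X)={3,4,7}
pass 1: V {3,4,5,7,8,9}->{3,4,5}; W {2,3,5,8,9}->{2,3,5}; X {3,4,7}->{4,7}; Z {2,3,4,7,8,9}->{4,7,8,9}
pass 2: no change
Fixpoint after 2 passes: D(X) = {4,7}

Answer: {4,7}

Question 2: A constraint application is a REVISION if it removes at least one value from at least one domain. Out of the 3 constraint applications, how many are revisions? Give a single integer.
Answer: 3

Derivation:
Constraint 1 (W < X) on D(W)={2,3,5,8,9} D(X)={3,4,7}: W {2,3,5,8,9}->{2,3,5} => REVISION
Constraint 2 (V < Z) on D(V)={3,4,5,7,8,9} D(Z)={2,3,4,7,8,9}: V {3,4,5,7,8,9}->{3,4,5,7,8}; Z {2,3,4,7,8,9}->{4,7,8,9} => REVISION
Constraint 3 (V < X) on D(V)={3,4,5,7,8} D(X)={3,4,7}: V {3,4,5,7,8}->{3,4,5}; X {3,4,7}->{4,7} => REVISION
Total revisions = 3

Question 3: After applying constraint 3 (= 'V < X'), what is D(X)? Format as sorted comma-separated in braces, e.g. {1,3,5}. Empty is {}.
Constraint 1 (W < X) on D(W)={2,3,5,8,9} D(X)={3,4,7}: W {2,3,5,8,9}->{2,3,5}
Constraint 2 (V < Z) on D(V)={3,4,5,7,8,9} D(Z)={2,3,4,7,8,9}: V {3,4,5,7,8,9}->{3,4,5,7,8}; Z {2,3,4,7,8,9}->{4,7,8,9}
Constraint 3 (V < X) on D(V)={3,4,5,7,8} D(X)={3,4,7}: V {3,4,5,7,8}->{3,4,5}; X {3,4,7}->{4,7}
So after constraint 3: D(X) = {4,7}

Answer: {4,7}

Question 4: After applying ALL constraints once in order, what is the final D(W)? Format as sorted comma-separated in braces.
Constraint 1 (W < X) on D(W)={2,3,5,8,9} D(X)={3,4,7}: W {2,3,5,8,9}->{2,3,5}
Constraint 2 (V < Z) on D(V)={3,4,5,7,8,9} D(Z)={2,3,4,7,8,9}: V {3,4,5,7,8,9}->{3,4,5,7,8}; Z {2,3,4,7,8,9}->{4,7,8,9}
Constraint 3 (V < X) on D(V)={3,4,5,7,8} D(X)={3,4,7}: V {3,4,5,7,8}->{3,4,5}; X {3,4,7}->{4,7}
So after all 3 constraints: D(W) = {2,3,5}

Answer: {2,3,5}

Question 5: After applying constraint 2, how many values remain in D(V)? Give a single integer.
Constraint 1 (W < X) on D(W)={2,3,5,8,9} D(X)={3,4,7}: W {2,3,5,8,9}->{2,3,5}
Constraint 2 (V < Z) on D(V)={3,4,5,7,8,9} D(Z)={2,3,4,7,8,9}: V {3,4,5,7,8,9}->{3,4,5,7,8}; Z {2,3,4,7,8,9}->{4,7,8,9}
So after constraint 2: D(V)={3,4,5,7,8}, size = 5

Answer: 5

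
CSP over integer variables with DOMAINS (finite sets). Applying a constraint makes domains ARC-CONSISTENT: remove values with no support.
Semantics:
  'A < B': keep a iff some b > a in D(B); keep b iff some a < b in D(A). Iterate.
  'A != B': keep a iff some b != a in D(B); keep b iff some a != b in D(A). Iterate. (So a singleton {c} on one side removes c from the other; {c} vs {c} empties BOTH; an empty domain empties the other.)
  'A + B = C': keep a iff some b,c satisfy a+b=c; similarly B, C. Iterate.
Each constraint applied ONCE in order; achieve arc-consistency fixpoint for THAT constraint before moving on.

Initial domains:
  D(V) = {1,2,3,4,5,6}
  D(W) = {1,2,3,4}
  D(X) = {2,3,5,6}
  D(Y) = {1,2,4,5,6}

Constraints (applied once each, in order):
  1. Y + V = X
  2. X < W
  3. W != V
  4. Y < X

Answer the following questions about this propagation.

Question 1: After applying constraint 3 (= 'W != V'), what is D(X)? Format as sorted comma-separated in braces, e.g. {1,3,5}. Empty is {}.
Constraint 1 (Y + V = X) on D(Y)={1,2,4,5,6} D(V)={1,2,3,4,5,6} D(X)={2,3,5,6}: Y {1,2,4,5,6}->{1,2,4,5}; V {1,2,3,4,5,6}->{1,2,3,4,5}
Constraint 2 (X < W) on D(X)={2,3,5,6} D(W)={1,2,3,4}: X {2,3,5,6}->{2,3}; W {1,2,3,4}->{3,4}
Constraint 3 (W != V) on D(W)={3,4} D(V)={1,2,3,4,5}: no change
So after constraint 3: D(X) = {2,3}

Answer: {2,3}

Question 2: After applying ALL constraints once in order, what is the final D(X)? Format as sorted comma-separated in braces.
Constraint 1 (Y + V = X) on D(Y)={1,2,4,5,6} D(V)={1,2,3,4,5,6} D(X)={2,3,5,6}: Y {1,2,4,5,6}->{1,2,4,5}; V {1,2,3,4,5,6}->{1,2,3,4,5}
Constraint 2 (X < W) on D(X)={2,3,5,6} D(W)={1,2,3,4}: X {2,3,5,6}->{2,3}; W {1,2,3,4}->{3,4}
Constraint 3 (W != V) on D(W)={3,4} D(V)={1,2,3,4,5}: no change
Constraint 4 (Y < X) on D(Y)={1,2,4,5} D(X)={2,3}: Y {1,2,4,5}->{1,2}
So after all 4 constraints: D(X) = {2,3}

Answer: {2,3}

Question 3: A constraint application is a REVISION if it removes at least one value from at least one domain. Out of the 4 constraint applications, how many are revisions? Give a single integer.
Answer: 3

Derivation:
Constraint 1 (Y + V = X) on D(Y)={1,2,4,5,6} D(V)={1,2,3,4,5,6} D(X)={2,3,5,6}: Y {1,2,4,5,6}->{1,2,4,5}; V {1,2,3,4,5,6}->{1,2,3,4,5} => REVISION
Constraint 2 (X < W) on D(X)={2,3,5,6} D(W)={1,2,3,4}: X {2,3,5,6}->{2,3}; W {1,2,3,4}->{3,4} => REVISION
Constraint 3 (W != V) on D(W)={3,4} D(V)={1,2,3,4,5}: no change => not a revision
Constraint 4 (Y < X) on D(Y)={1,2,4,5} D(X)={2,3}: Y {1,2,4,5}->{1,2} => REVISION
Total revisions = 3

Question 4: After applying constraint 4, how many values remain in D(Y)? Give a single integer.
Constraint 1 (Y + V = X) on D(Y)={1,2,4,5,6} D(V)={1,2,3,4,5,6} D(X)={2,3,5,6}: Y {1,2,4,5,6}->{1,2,4,5}; V {1,2,3,4,5,6}->{1,2,3,4,5}
Constraint 2 (X < W) on D(X)={2,3,5,6} D(W)={1,2,3,4}: X {2,3,5,6}->{2,3}; W {1,2,3,4}->{3,4}
Constraint 3 (W != V) on D(W)={3,4} D(V)={1,2,3,4,5}: no change
Constraint 4 (Y < X) on D(Y)={1,2,4,5} D(X)={2,3}: Y {1,2,4,5}->{1,2}
So after constraint 4: D(Y)={1,2}, size = 2

Answer: 2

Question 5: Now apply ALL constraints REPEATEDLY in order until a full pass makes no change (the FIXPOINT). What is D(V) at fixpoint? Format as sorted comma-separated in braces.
Answer: {1,2}

Derivation:
pass 0 (initial): D(V)={1,2,3,4,5,6}
pass 1: V {1,2,3,4,5,6}->{1,2,3,4,5}; W {1,2,3,4}->{3,4}; X {2,3,5,6}->{2,3}; Y {1,2,4,5,6}->{1,2}
pass 2: V {1,2,3,4,5}->{1,2}
pass 3: no change
Fixpoint after 3 passes: D(V) = {1,2}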